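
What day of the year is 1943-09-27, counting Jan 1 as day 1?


Date: September 27, 1943
Days in months 1 through 8: 243
Plus 27 days in September

Day of year: 270


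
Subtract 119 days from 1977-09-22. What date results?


Start: 1977-09-22, subtract 119 days
Back 22 days from September 22 reaches August 31, 1977 -> 97 left
August 1977 has 31 days -> back to July 31, 1977 -> 66 left
July 1977 has 31 days -> back to June 30, 1977 -> 35 left
June 1977 has 30 days -> back to May 31, 1977 -> 5 left
May 1977: 31 - 5 = 26 -> lands on May 26

Result: 1977-05-26


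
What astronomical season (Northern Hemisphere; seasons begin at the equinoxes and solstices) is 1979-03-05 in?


Date: March 5
Astronomical Winter (approx.; exact equinox/solstice day varies by year): December 21 to March 19
March 5 falls within the Winter window

Winter


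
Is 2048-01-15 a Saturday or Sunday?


Anchor: Jan 1, 2048. With p = 2048 - 1 = 2047: (p + p//4 - p//100 + p//400) mod 7 = (2047 + 511 - 20 + 5) mod 7 = 2543 mod 7 = 2 -> Wednesday (Mon=0 ... Sun=6)
Day of year: 15; offset = 14
Weekday index = (2 + 14) mod 7 = 2 -> Wednesday
Weekend days: Saturday, Sunday

No


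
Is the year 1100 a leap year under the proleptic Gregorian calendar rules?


Gregorian leap year rule: divisible by 4, but not by 100, unless also by 400.
1100 is divisible by 100 but not 400 -> not a leap year

No


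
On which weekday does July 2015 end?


July 2015 has 31 days
Anchor: Jan 1, 2015. With p = 2015 - 1 = 2014: (p + p//4 - p//100 + p//400) mod 7 = (2014 + 503 - 20 + 5) mod 7 = 2502 mod 7 = 3 -> Thursday (Mon=0 ... Sun=6)
Days before July (Jan-Jun): 181; July 1 index = (3 + 181) mod 7 = 2 -> Wednesday
Last day offset: 31 - 1 = 30 days
Weekday index = (2 + 30) mod 7 = 4

Friday, July 31


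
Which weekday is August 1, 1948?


Target: August 1, 1948
Anchor: Jan 1, 1948. With p = 1948 - 1 = 1947: (p + p//4 - p//100 + p//400) mod 7 = (1947 + 486 - 19 + 4) mod 7 = 2418 mod 7 = 3 -> Thursday (Mon=0 ... Sun=6)
Days before August (Jan-Jul): 213 days
Weekday index = (3 + 213) mod 7 = 6

Sunday


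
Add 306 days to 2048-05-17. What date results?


Start: 2048-05-17, add 306 days
May 2048 has 31 days: 31 - 17 = 14 days to May 31 -> 292 left
June 2048 has 30 days -> 262 left
July 2048 has 31 days -> 231 left
August 2048 has 31 days -> 200 left
September 2048 has 30 days -> 170 left
October 2048 has 31 days -> 139 left
November 2048 has 30 days -> 109 left
December 2048 has 31 days -> 78 left
January 2049 has 31 days -> 47 left
February 2049 has 28 days -> 19 left
March 2049: 19 <= 31 -> lands on March 19

Result: 2049-03-19


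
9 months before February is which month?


February is month 2
2 - 9 = -7; wrap: -7 + 12 = 5

May


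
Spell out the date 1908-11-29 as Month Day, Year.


ISO 1908-11-29 parses as year=1908, month=11, day=29
Month 11 -> November

November 29, 1908


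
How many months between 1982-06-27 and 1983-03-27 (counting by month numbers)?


From June 1982 to March 1983
1 year * 12 = 12 months, minus 3 months = 9

9 months


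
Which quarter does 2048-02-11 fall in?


Month: February (month 2)
Q1: Jan-Mar, Q2: Apr-Jun, Q3: Jul-Sep, Q4: Oct-Dec

Q1


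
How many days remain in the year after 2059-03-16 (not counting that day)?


Day of year: 75 of 365
Remaining = 365 - 75

290 days


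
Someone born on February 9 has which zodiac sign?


Date: February 9
Conventional tropical zodiac dates: Aquarius from January 20 onward; Pisces starts February 19
February 9 falls within the Aquarius range

Aquarius


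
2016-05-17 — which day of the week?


Date: May 17, 2016
Anchor: Jan 1, 2016. With p = 2016 - 1 = 2015: (p + p//4 - p//100 + p//400) mod 7 = (2015 + 503 - 20 + 5) mod 7 = 2503 mod 7 = 4 -> Friday (Mon=0 ... Sun=6)
Days before May (Jan-Apr): 121; offset = 121 + 17 - 1 = 137
Weekday index = (4 + 137) mod 7 = 1

Day of the week: Tuesday


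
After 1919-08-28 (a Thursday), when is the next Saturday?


Current: Thursday
Target: Saturday
Days ahead: 2

Next Saturday: 1919-08-30


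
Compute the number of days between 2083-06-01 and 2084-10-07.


From 2083-06-01 to 2084-10-07
2083-06-01: days before June = 31 + 28 + 31 + 30 + 31 = 151 (2083 is not a leap year); day of year = 151 + 1 = 152
2084-10-07: days before October = 31 + 29 + 31 + 30 + 31 + 30 + 31 + 31 + 30 = 274 (2084 is a leap year); day of year = 274 + 7 = 281
Rest of 2083: 365 - 152 = 213
Total = 213 + 281 = 494

494 days


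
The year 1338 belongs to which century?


Century = (year - 1) // 100 + 1
= (1338 - 1) // 100 + 1
= 1337 // 100 + 1
= 13 + 1

14th century


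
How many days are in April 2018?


April 2018

30 days


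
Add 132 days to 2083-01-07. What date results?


Start: 2083-01-07, add 132 days
January 2083 has 31 days: 31 - 7 = 24 days to January 31 -> 108 left
February 2083 has 28 days -> 80 left
March 2083 has 31 days -> 49 left
April 2083 has 30 days -> 19 left
May 2083: 19 <= 31 -> lands on May 19

Result: 2083-05-19


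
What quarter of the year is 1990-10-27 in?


Month: October (month 10)
Q1: Jan-Mar, Q2: Apr-Jun, Q3: Jul-Sep, Q4: Oct-Dec

Q4


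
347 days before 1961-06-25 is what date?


Start: 1961-06-25, subtract 347 days
Back 25 days from June 25 reaches May 31, 1961 -> 322 left
May 1961 has 31 days -> back to April 30, 1961 -> 291 left
April 1961 has 30 days -> back to March 31, 1961 -> 261 left
March 1961 has 31 days -> back to February 28, 1961 -> 230 left
February 1961 has 28 days -> back to January 31, 1961 -> 202 left
January 1961 has 31 days -> back to December 31, 1960 -> 171 left
December 1960 has 31 days -> back to November 30, 1960 -> 140 left
November 1960 has 30 days -> back to October 31, 1960 -> 110 left
October 1960 has 31 days -> back to September 30, 1960 -> 79 left
September 1960 has 30 days -> back to August 31, 1960 -> 49 left
August 1960 has 31 days -> back to July 31, 1960 -> 18 left
July 1960: 31 - 18 = 13 -> lands on July 13

Result: 1960-07-13


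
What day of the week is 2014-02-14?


Date: February 14, 2014
Anchor: Jan 1, 2014. With p = 2014 - 1 = 2013: (p + p//4 - p//100 + p//400) mod 7 = (2013 + 503 - 20 + 5) mod 7 = 2501 mod 7 = 2 -> Wednesday (Mon=0 ... Sun=6)
Days before February (Jan): 31; offset = 31 + 14 - 1 = 44
Weekday index = (2 + 44) mod 7 = 4

Day of the week: Friday


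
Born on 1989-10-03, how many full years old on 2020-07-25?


Birth: 1989-10-03
Reference: 2020-07-25
Year difference: 2020 - 1989 = 31
Birthday not yet reached in 2020, subtract 1

30 years old


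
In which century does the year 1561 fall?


Century = (year - 1) // 100 + 1
= (1561 - 1) // 100 + 1
= 1560 // 100 + 1
= 15 + 1

16th century


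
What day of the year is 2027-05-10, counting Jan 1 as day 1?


Date: May 10, 2027
Days in months 1 through 4: 120
Plus 10 days in May

Day of year: 130


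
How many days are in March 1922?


March 1922

31 days


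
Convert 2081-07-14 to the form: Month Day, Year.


ISO 2081-07-14 parses as year=2081, month=07, day=14
Month 7 -> July

July 14, 2081


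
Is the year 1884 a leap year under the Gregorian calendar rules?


Gregorian leap year rule: divisible by 4, but not by 100, unless also by 400.
1884 is divisible by 4 but not 100 -> leap year

Yes


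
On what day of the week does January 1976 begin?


Target: January 1, 1976
Anchor: Jan 1, 1976. With p = 1976 - 1 = 1975: (p + p//4 - p//100 + p//400) mod 7 = (1975 + 493 - 19 + 4) mod 7 = 2453 mod 7 = 3 -> Thursday (Mon=0 ... Sun=6)
Offset from anchor: 0 days
Weekday index = (3 + 0) mod 7 = 3

Thursday


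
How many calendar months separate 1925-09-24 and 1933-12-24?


From September 1925 to December 1933
8 years * 12 = 96 months, plus 3 months = 99

99 months


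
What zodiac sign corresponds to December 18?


Date: December 18
Conventional tropical zodiac dates: Sagittarius from November 22 onward; Capricorn starts December 22
December 18 falls within the Sagittarius range

Sagittarius


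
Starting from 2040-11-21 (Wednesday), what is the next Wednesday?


Current: Wednesday
Target: Wednesday
Days ahead: 7

Next Wednesday: 2040-11-28


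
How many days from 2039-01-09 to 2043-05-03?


From 2039-01-09 to 2043-05-03
2039-01-09: day of year = 9
2043-05-03: days before May = 31 + 28 + 31 + 30 = 120 (2043 is not a leap year); day of year = 120 + 3 = 123
Rest of 2039: 365 - 9 = 356
Full years 2040 (366), 2041 (365), 2042 (365): 1096
Total = 356 + 1096 + 123 = 1575

1575 days


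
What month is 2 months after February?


February is month 2
2 + 2 = 4

April


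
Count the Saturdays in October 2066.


October 2066 has 31 days
Anchor: Jan 1, 2066. With p = 2066 - 1 = 2065: (p + p//4 - p//100 + p//400) mod 7 = (2065 + 516 - 20 + 5) mod 7 = 2566 mod 7 = 4 -> Friday (Mon=0 ... Sun=6)
Days before October (Jan-Sep): 273; October 1 index = (4 + 273) mod 7 = 4 -> Friday
First Saturday is October 2
Saturdays: 2, 9, 16, 23, 30

5 Saturdays


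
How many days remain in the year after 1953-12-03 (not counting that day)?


Day of year: 337 of 365
Remaining = 365 - 337

28 days


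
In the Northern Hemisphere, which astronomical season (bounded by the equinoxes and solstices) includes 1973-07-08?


Date: July 8
Astronomical Summer (approx.; exact equinox/solstice day varies by year): June 21 to September 21
July 8 falls within the Summer window

Summer


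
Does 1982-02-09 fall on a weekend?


Anchor: Jan 1, 1982. With p = 1982 - 1 = 1981: (p + p//4 - p//100 + p//400) mod 7 = (1981 + 495 - 19 + 4) mod 7 = 2461 mod 7 = 4 -> Friday (Mon=0 ... Sun=6)
Day of year: 40; offset = 39
Weekday index = (4 + 39) mod 7 = 1 -> Tuesday
Weekend days: Saturday, Sunday

No


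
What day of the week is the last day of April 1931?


April 1931 has 30 days
Anchor: Jan 1, 1931. With p = 1931 - 1 = 1930: (p + p//4 - p//100 + p//400) mod 7 = (1930 + 482 - 19 + 4) mod 7 = 2397 mod 7 = 3 -> Thursday (Mon=0 ... Sun=6)
Days before April (Jan-Mar): 90; April 1 index = (3 + 90) mod 7 = 2 -> Wednesday
Last day offset: 30 - 1 = 29 days
Weekday index = (2 + 29) mod 7 = 3

Thursday, April 30


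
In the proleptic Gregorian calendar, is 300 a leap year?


Gregorian leap year rule: divisible by 4, but not by 100, unless also by 400.
300 is divisible by 100 but not 400 -> not a leap year

No


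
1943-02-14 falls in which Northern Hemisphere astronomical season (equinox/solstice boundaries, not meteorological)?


Date: February 14
Astronomical Winter (approx.; exact equinox/solstice day varies by year): December 21 to March 19
February 14 falls within the Winter window

Winter


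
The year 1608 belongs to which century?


Century = (year - 1) // 100 + 1
= (1608 - 1) // 100 + 1
= 1607 // 100 + 1
= 16 + 1

17th century


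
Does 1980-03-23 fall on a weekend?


Anchor: Jan 1, 1980. With p = 1980 - 1 = 1979: (p + p//4 - p//100 + p//400) mod 7 = (1979 + 494 - 19 + 4) mod 7 = 2458 mod 7 = 1 -> Tuesday (Mon=0 ... Sun=6)
Day of year: 83; offset = 82
Weekday index = (1 + 82) mod 7 = 6 -> Sunday
Weekend days: Saturday, Sunday

Yes


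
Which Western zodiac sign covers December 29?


Date: December 29
Conventional tropical zodiac dates: Capricorn from December 22 onward; Aquarius starts January 20
December 29 falls within the Capricorn range

Capricorn


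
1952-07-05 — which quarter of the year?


Month: July (month 7)
Q1: Jan-Mar, Q2: Apr-Jun, Q3: Jul-Sep, Q4: Oct-Dec

Q3


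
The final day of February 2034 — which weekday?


February 2034 has 28 days
Anchor: Jan 1, 2034. With p = 2034 - 1 = 2033: (p + p//4 - p//100 + p//400) mod 7 = (2033 + 508 - 20 + 5) mod 7 = 2526 mod 7 = 6 -> Sunday (Mon=0 ... Sun=6)
Days before February (Jan): 31; February 1 index = (6 + 31) mod 7 = 2 -> Wednesday
Last day offset: 28 - 1 = 27 days
Weekday index = (2 + 27) mod 7 = 1

Tuesday, February 28


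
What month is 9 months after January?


January is month 1
1 + 9 = 10

October


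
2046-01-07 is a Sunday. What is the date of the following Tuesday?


Current: Sunday
Target: Tuesday
Days ahead: 2

Next Tuesday: 2046-01-09


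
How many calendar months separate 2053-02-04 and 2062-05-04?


From February 2053 to May 2062
9 years * 12 = 108 months, plus 3 months = 111

111 months


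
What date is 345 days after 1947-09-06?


Start: 1947-09-06, add 345 days
September 1947 has 30 days: 30 - 6 = 24 days to September 30 -> 321 left
October 1947 has 31 days -> 290 left
November 1947 has 30 days -> 260 left
December 1947 has 31 days -> 229 left
January 1948 has 31 days -> 198 left
February 1948 has 29 days -> 169 left
March 1948 has 31 days -> 138 left
April 1948 has 30 days -> 108 left
May 1948 has 31 days -> 77 left
June 1948 has 30 days -> 47 left
July 1948 has 31 days -> 16 left
August 1948: 16 <= 31 -> lands on August 16

Result: 1948-08-16


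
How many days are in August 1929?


August 1929

31 days


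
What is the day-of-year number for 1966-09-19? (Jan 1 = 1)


Date: September 19, 1966
Days in months 1 through 8: 243
Plus 19 days in September

Day of year: 262


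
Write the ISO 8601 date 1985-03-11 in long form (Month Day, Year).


ISO 1985-03-11 parses as year=1985, month=03, day=11
Month 3 -> March

March 11, 1985


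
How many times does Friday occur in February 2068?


February 2068 has 29 days
Anchor: Jan 1, 2068. With p = 2068 - 1 = 2067: (p + p//4 - p//100 + p//400) mod 7 = (2067 + 516 - 20 + 5) mod 7 = 2568 mod 7 = 6 -> Sunday (Mon=0 ... Sun=6)
Days before February (Jan): 31; February 1 index = (6 + 31) mod 7 = 2 -> Wednesday
First Friday is February 3
Fridays: 3, 10, 17, 24

4 Fridays


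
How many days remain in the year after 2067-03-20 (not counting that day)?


Day of year: 79 of 365
Remaining = 365 - 79

286 days


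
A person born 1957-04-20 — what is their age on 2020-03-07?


Birth: 1957-04-20
Reference: 2020-03-07
Year difference: 2020 - 1957 = 63
Birthday not yet reached in 2020, subtract 1

62 years old


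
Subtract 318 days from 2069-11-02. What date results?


Start: 2069-11-02, subtract 318 days
Back 2 days from November 2 reaches October 31, 2069 -> 316 left
October 2069 has 31 days -> back to September 30, 2069 -> 285 left
September 2069 has 30 days -> back to August 31, 2069 -> 255 left
August 2069 has 31 days -> back to July 31, 2069 -> 224 left
July 2069 has 31 days -> back to June 30, 2069 -> 193 left
June 2069 has 30 days -> back to May 31, 2069 -> 163 left
May 2069 has 31 days -> back to April 30, 2069 -> 132 left
April 2069 has 30 days -> back to March 31, 2069 -> 102 left
March 2069 has 31 days -> back to February 28, 2069 -> 71 left
February 2069 has 28 days -> back to January 31, 2069 -> 43 left
January 2069 has 31 days -> back to December 31, 2068 -> 12 left
December 2068: 31 - 12 = 19 -> lands on December 19

Result: 2068-12-19


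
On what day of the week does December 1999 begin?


Target: December 1, 1999
Anchor: Jan 1, 1999. With p = 1999 - 1 = 1998: (p + p//4 - p//100 + p//400) mod 7 = (1998 + 499 - 19 + 4) mod 7 = 2482 mod 7 = 4 -> Friday (Mon=0 ... Sun=6)
Days before December (Jan-Nov): 334 days
Weekday index = (4 + 334) mod 7 = 2

Wednesday


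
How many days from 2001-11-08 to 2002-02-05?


From 2001-11-08 to 2002-02-05
2001-11-08: days before November = 31 + 28 + 31 + 30 + 31 + 30 + 31 + 31 + 30 + 31 = 304 (2001 is not a leap year); day of year = 304 + 8 = 312
2002-02-05: days before February = 31; day of year = 31 + 5 = 36
Rest of 2001: 365 - 312 = 53
Total = 53 + 36 = 89

89 days


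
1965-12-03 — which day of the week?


Date: December 3, 1965
Anchor: Jan 1, 1965. With p = 1965 - 1 = 1964: (p + p//4 - p//100 + p//400) mod 7 = (1964 + 491 - 19 + 4) mod 7 = 2440 mod 7 = 4 -> Friday (Mon=0 ... Sun=6)
Days before December (Jan-Nov): 334; offset = 334 + 3 - 1 = 336
Weekday index = (4 + 336) mod 7 = 4

Day of the week: Friday


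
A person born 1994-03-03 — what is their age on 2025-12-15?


Birth: 1994-03-03
Reference: 2025-12-15
Year difference: 2025 - 1994 = 31

31 years old


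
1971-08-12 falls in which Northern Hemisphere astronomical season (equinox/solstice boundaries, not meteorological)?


Date: August 12
Astronomical Summer (approx.; exact equinox/solstice day varies by year): June 21 to September 21
August 12 falls within the Summer window

Summer


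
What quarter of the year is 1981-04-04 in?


Month: April (month 4)
Q1: Jan-Mar, Q2: Apr-Jun, Q3: Jul-Sep, Q4: Oct-Dec

Q2


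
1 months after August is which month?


August is month 8
8 + 1 = 9

September


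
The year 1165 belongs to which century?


Century = (year - 1) // 100 + 1
= (1165 - 1) // 100 + 1
= 1164 // 100 + 1
= 11 + 1

12th century


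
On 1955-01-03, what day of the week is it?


Date: January 3, 1955
Anchor: Jan 1, 1955. With p = 1955 - 1 = 1954: (p + p//4 - p//100 + p//400) mod 7 = (1954 + 488 - 19 + 4) mod 7 = 2427 mod 7 = 5 -> Saturday (Mon=0 ... Sun=6)
Days into year = 3 - 1 = 2
Weekday index = (5 + 2) mod 7 = 0

Day of the week: Monday


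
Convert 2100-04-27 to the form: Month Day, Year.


ISO 2100-04-27 parses as year=2100, month=04, day=27
Month 4 -> April

April 27, 2100


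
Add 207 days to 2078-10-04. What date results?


Start: 2078-10-04, add 207 days
October 2078 has 31 days: 31 - 4 = 27 days to October 31 -> 180 left
November 2078 has 30 days -> 150 left
December 2078 has 31 days -> 119 left
January 2079 has 31 days -> 88 left
February 2079 has 28 days -> 60 left
March 2079 has 31 days -> 29 left
April 2079: 29 <= 30 -> lands on April 29

Result: 2079-04-29


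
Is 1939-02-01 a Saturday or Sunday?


Anchor: Jan 1, 1939. With p = 1939 - 1 = 1938: (p + p//4 - p//100 + p//400) mod 7 = (1938 + 484 - 19 + 4) mod 7 = 2407 mod 7 = 6 -> Sunday (Mon=0 ... Sun=6)
Day of year: 32; offset = 31
Weekday index = (6 + 31) mod 7 = 2 -> Wednesday
Weekend days: Saturday, Sunday

No


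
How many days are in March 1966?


March 1966

31 days


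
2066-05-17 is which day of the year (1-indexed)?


Date: May 17, 2066
Days in months 1 through 4: 120
Plus 17 days in May

Day of year: 137


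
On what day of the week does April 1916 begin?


Target: April 1, 1916
Anchor: Jan 1, 1916. With p = 1916 - 1 = 1915: (p + p//4 - p//100 + p//400) mod 7 = (1915 + 478 - 19 + 4) mod 7 = 2378 mod 7 = 5 -> Saturday (Mon=0 ... Sun=6)
Days before April (Jan-Mar): 91 days
Weekday index = (5 + 91) mod 7 = 5

Saturday


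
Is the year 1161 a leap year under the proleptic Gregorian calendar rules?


Gregorian leap year rule: divisible by 4, but not by 100, unless also by 400.
1161 is not divisible by 4 -> not a leap year

No


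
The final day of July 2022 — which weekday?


July 2022 has 31 days
Anchor: Jan 1, 2022. With p = 2022 - 1 = 2021: (p + p//4 - p//100 + p//400) mod 7 = (2021 + 505 - 20 + 5) mod 7 = 2511 mod 7 = 5 -> Saturday (Mon=0 ... Sun=6)
Days before July (Jan-Jun): 181; July 1 index = (5 + 181) mod 7 = 4 -> Friday
Last day offset: 31 - 1 = 30 days
Weekday index = (4 + 30) mod 7 = 6

Sunday, July 31


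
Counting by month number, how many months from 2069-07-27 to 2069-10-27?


From July 2069 to October 2069
0 years * 12 = 0 months, plus 3 months = 3

3 months


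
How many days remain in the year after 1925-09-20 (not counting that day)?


Day of year: 263 of 365
Remaining = 365 - 263

102 days


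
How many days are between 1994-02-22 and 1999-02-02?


From 1994-02-22 to 1999-02-02
1994-02-22: days before February = 31; day of year = 31 + 22 = 53
1999-02-02: days before February = 31; day of year = 31 + 2 = 33
Rest of 1994: 365 - 53 = 312
Full years 1995 (365), 1996 (366), 1997 (365), 1998 (365): 1461
Total = 312 + 1461 + 33 = 1806

1806 days


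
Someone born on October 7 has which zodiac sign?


Date: October 7
Conventional tropical zodiac dates: Libra from September 23 onward; Scorpio starts October 23
October 7 falls within the Libra range

Libra


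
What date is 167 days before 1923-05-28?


Start: 1923-05-28, subtract 167 days
Back 28 days from May 28 reaches April 30, 1923 -> 139 left
April 1923 has 30 days -> back to March 31, 1923 -> 109 left
March 1923 has 31 days -> back to February 28, 1923 -> 78 left
February 1923 has 28 days -> back to January 31, 1923 -> 50 left
January 1923 has 31 days -> back to December 31, 1922 -> 19 left
December 1922: 31 - 19 = 12 -> lands on December 12

Result: 1922-12-12


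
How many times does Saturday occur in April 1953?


April 1953 has 30 days
Anchor: Jan 1, 1953. With p = 1953 - 1 = 1952: (p + p//4 - p//100 + p//400) mod 7 = (1952 + 488 - 19 + 4) mod 7 = 2425 mod 7 = 3 -> Thursday (Mon=0 ... Sun=6)
Days before April (Jan-Mar): 90; April 1 index = (3 + 90) mod 7 = 2 -> Wednesday
First Saturday is April 4
Saturdays: 4, 11, 18, 25

4 Saturdays


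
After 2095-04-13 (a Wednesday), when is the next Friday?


Current: Wednesday
Target: Friday
Days ahead: 2

Next Friday: 2095-04-15


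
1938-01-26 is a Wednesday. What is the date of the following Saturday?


Current: Wednesday
Target: Saturday
Days ahead: 3

Next Saturday: 1938-01-29


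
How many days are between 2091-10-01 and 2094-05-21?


From 2091-10-01 to 2094-05-21
2091-10-01: days before October = 31 + 28 + 31 + 30 + 31 + 30 + 31 + 31 + 30 = 273 (2091 is not a leap year); day of year = 273 + 1 = 274
2094-05-21: days before May = 31 + 28 + 31 + 30 = 120 (2094 is not a leap year); day of year = 120 + 21 = 141
Rest of 2091: 365 - 274 = 91
Full years 2092 (366), 2093 (365): 731
Total = 91 + 731 + 141 = 963

963 days


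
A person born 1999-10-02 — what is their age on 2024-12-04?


Birth: 1999-10-02
Reference: 2024-12-04
Year difference: 2024 - 1999 = 25

25 years old


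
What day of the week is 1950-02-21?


Date: February 21, 1950
Anchor: Jan 1, 1950. With p = 1950 - 1 = 1949: (p + p//4 - p//100 + p//400) mod 7 = (1949 + 487 - 19 + 4) mod 7 = 2421 mod 7 = 6 -> Sunday (Mon=0 ... Sun=6)
Days before February (Jan): 31; offset = 31 + 21 - 1 = 51
Weekday index = (6 + 51) mod 7 = 1

Day of the week: Tuesday


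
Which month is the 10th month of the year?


Month 10 of 12

October


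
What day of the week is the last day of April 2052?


April 2052 has 30 days
Anchor: Jan 1, 2052. With p = 2052 - 1 = 2051: (p + p//4 - p//100 + p//400) mod 7 = (2051 + 512 - 20 + 5) mod 7 = 2548 mod 7 = 0 -> Monday (Mon=0 ... Sun=6)
Days before April (Jan-Mar): 91; April 1 index = (0 + 91) mod 7 = 0 -> Monday
Last day offset: 30 - 1 = 29 days
Weekday index = (0 + 29) mod 7 = 1

Tuesday, April 30


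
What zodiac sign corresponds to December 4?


Date: December 4
Conventional tropical zodiac dates: Sagittarius from November 22 onward; Capricorn starts December 22
December 4 falls within the Sagittarius range

Sagittarius


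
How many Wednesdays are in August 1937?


August 1937 has 31 days
Anchor: Jan 1, 1937. With p = 1937 - 1 = 1936: (p + p//4 - p//100 + p//400) mod 7 = (1936 + 484 - 19 + 4) mod 7 = 2405 mod 7 = 4 -> Friday (Mon=0 ... Sun=6)
Days before August (Jan-Jul): 212; August 1 index = (4 + 212) mod 7 = 6 -> Sunday
First Wednesday is August 4
Wednesdays: 4, 11, 18, 25

4 Wednesdays


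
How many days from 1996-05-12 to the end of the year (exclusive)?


Day of year: 133 of 366
Remaining = 366 - 133

233 days


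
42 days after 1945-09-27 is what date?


Start: 1945-09-27, add 42 days
September 1945 has 30 days: 30 - 27 = 3 days to September 30 -> 39 left
October 1945 has 31 days -> 8 left
November 1945: 8 <= 30 -> lands on November 8

Result: 1945-11-08


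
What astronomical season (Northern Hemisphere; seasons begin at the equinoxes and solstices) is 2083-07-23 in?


Date: July 23
Astronomical Summer (approx.; exact equinox/solstice day varies by year): June 21 to September 21
July 23 falls within the Summer window

Summer


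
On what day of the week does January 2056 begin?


Target: January 1, 2056
Anchor: Jan 1, 2056. With p = 2056 - 1 = 2055: (p + p//4 - p//100 + p//400) mod 7 = (2055 + 513 - 20 + 5) mod 7 = 2553 mod 7 = 5 -> Saturday (Mon=0 ... Sun=6)
Offset from anchor: 0 days
Weekday index = (5 + 0) mod 7 = 5

Saturday


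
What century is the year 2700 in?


Century = (year - 1) // 100 + 1
= (2700 - 1) // 100 + 1
= 2699 // 100 + 1
= 26 + 1

27th century


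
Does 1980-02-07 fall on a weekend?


Anchor: Jan 1, 1980. With p = 1980 - 1 = 1979: (p + p//4 - p//100 + p//400) mod 7 = (1979 + 494 - 19 + 4) mod 7 = 2458 mod 7 = 1 -> Tuesday (Mon=0 ... Sun=6)
Day of year: 38; offset = 37
Weekday index = (1 + 37) mod 7 = 3 -> Thursday
Weekend days: Saturday, Sunday

No


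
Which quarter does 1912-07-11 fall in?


Month: July (month 7)
Q1: Jan-Mar, Q2: Apr-Jun, Q3: Jul-Sep, Q4: Oct-Dec

Q3


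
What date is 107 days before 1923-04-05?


Start: 1923-04-05, subtract 107 days
Back 5 days from April 5 reaches March 31, 1923 -> 102 left
March 1923 has 31 days -> back to February 28, 1923 -> 71 left
February 1923 has 28 days -> back to January 31, 1923 -> 43 left
January 1923 has 31 days -> back to December 31, 1922 -> 12 left
December 1922: 31 - 12 = 19 -> lands on December 19

Result: 1922-12-19


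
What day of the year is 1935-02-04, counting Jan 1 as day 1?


Date: February 4, 1935
Days in months 1 through 1: 31
Plus 4 days in February

Day of year: 35


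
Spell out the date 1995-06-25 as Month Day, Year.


ISO 1995-06-25 parses as year=1995, month=06, day=25
Month 6 -> June

June 25, 1995


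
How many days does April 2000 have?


April 2000

30 days


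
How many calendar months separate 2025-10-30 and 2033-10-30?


From October 2025 to October 2033
8 years * 12 = 96 months = 96

96 months


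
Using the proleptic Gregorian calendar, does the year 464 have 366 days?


Gregorian leap year rule: divisible by 4, but not by 100, unless also by 400.
464 is divisible by 4 but not 100 -> leap year

Yes


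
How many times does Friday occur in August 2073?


August 2073 has 31 days
Anchor: Jan 1, 2073. With p = 2073 - 1 = 2072: (p + p//4 - p//100 + p//400) mod 7 = (2072 + 518 - 20 + 5) mod 7 = 2575 mod 7 = 6 -> Sunday (Mon=0 ... Sun=6)
Days before August (Jan-Jul): 212; August 1 index = (6 + 212) mod 7 = 1 -> Tuesday
First Friday is August 4
Fridays: 4, 11, 18, 25

4 Fridays


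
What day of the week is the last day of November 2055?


November 2055 has 30 days
Anchor: Jan 1, 2055. With p = 2055 - 1 = 2054: (p + p//4 - p//100 + p//400) mod 7 = (2054 + 513 - 20 + 5) mod 7 = 2552 mod 7 = 4 -> Friday (Mon=0 ... Sun=6)
Days before November (Jan-Oct): 304; November 1 index = (4 + 304) mod 7 = 0 -> Monday
Last day offset: 30 - 1 = 29 days
Weekday index = (0 + 29) mod 7 = 1

Tuesday, November 30


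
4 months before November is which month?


November is month 11
11 - 4 = 7

July


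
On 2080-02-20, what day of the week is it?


Date: February 20, 2080
Anchor: Jan 1, 2080. With p = 2080 - 1 = 2079: (p + p//4 - p//100 + p//400) mod 7 = (2079 + 519 - 20 + 5) mod 7 = 2583 mod 7 = 0 -> Monday (Mon=0 ... Sun=6)
Days before February (Jan): 31; offset = 31 + 20 - 1 = 50
Weekday index = (0 + 50) mod 7 = 1

Day of the week: Tuesday


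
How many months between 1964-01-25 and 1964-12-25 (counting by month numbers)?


From January 1964 to December 1964
0 years * 12 = 0 months, plus 11 months = 11

11 months


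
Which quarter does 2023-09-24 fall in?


Month: September (month 9)
Q1: Jan-Mar, Q2: Apr-Jun, Q3: Jul-Sep, Q4: Oct-Dec

Q3


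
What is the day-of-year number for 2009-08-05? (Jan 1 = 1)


Date: August 5, 2009
Days in months 1 through 7: 212
Plus 5 days in August

Day of year: 217


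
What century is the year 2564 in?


Century = (year - 1) // 100 + 1
= (2564 - 1) // 100 + 1
= 2563 // 100 + 1
= 25 + 1

26th century


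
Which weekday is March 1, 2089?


Target: March 1, 2089
Anchor: Jan 1, 2089. With p = 2089 - 1 = 2088: (p + p//4 - p//100 + p//400) mod 7 = (2088 + 522 - 20 + 5) mod 7 = 2595 mod 7 = 5 -> Saturday (Mon=0 ... Sun=6)
Days before March (Jan-Feb): 59 days
Weekday index = (5 + 59) mod 7 = 1

Tuesday


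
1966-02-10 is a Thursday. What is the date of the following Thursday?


Current: Thursday
Target: Thursday
Days ahead: 7

Next Thursday: 1966-02-17


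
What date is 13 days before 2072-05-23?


Start: 2072-05-23, subtract 13 days
23 - 13 = 10 stays within May 2072

Result: 2072-05-10


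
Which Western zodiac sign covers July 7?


Date: July 7
Conventional tropical zodiac dates: Cancer from June 21 onward; Leo starts July 23
July 7 falls within the Cancer range

Cancer


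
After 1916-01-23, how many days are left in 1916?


Day of year: 23 of 366
Remaining = 366 - 23

343 days


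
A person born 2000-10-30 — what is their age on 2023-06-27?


Birth: 2000-10-30
Reference: 2023-06-27
Year difference: 2023 - 2000 = 23
Birthday not yet reached in 2023, subtract 1

22 years old


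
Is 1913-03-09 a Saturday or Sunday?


Anchor: Jan 1, 1913. With p = 1913 - 1 = 1912: (p + p//4 - p//100 + p//400) mod 7 = (1912 + 478 - 19 + 4) mod 7 = 2375 mod 7 = 2 -> Wednesday (Mon=0 ... Sun=6)
Day of year: 68; offset = 67
Weekday index = (2 + 67) mod 7 = 6 -> Sunday
Weekend days: Saturday, Sunday

Yes


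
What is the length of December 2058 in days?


December 2058

31 days


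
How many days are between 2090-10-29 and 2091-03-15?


From 2090-10-29 to 2091-03-15
2090-10-29: days before October = 31 + 28 + 31 + 30 + 31 + 30 + 31 + 31 + 30 = 273 (2090 is not a leap year); day of year = 273 + 29 = 302
2091-03-15: days before March = 31 + 28 = 59 (2091 is not a leap year); day of year = 59 + 15 = 74
Rest of 2090: 365 - 302 = 63
Total = 63 + 74 = 137

137 days


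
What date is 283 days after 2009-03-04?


Start: 2009-03-04, add 283 days
March 2009 has 31 days: 31 - 4 = 27 days to March 31 -> 256 left
April 2009 has 30 days -> 226 left
May 2009 has 31 days -> 195 left
June 2009 has 30 days -> 165 left
July 2009 has 31 days -> 134 left
August 2009 has 31 days -> 103 left
September 2009 has 30 days -> 73 left
October 2009 has 31 days -> 42 left
November 2009 has 30 days -> 12 left
December 2009: 12 <= 31 -> lands on December 12

Result: 2009-12-12


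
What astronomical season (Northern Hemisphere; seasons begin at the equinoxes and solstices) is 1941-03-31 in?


Date: March 31
Astronomical Spring (approx.; exact equinox/solstice day varies by year): March 20 to June 20
March 31 falls within the Spring window

Spring


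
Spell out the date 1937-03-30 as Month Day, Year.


ISO 1937-03-30 parses as year=1937, month=03, day=30
Month 3 -> March

March 30, 1937


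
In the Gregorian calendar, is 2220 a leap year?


Gregorian leap year rule: divisible by 4, but not by 100, unless also by 400.
2220 is divisible by 4 but not 100 -> leap year

Yes


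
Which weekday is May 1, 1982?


Target: May 1, 1982
Anchor: Jan 1, 1982. With p = 1982 - 1 = 1981: (p + p//4 - p//100 + p//400) mod 7 = (1981 + 495 - 19 + 4) mod 7 = 2461 mod 7 = 4 -> Friday (Mon=0 ... Sun=6)
Days before May (Jan-Apr): 120 days
Weekday index = (4 + 120) mod 7 = 5

Saturday


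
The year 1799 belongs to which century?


Century = (year - 1) // 100 + 1
= (1799 - 1) // 100 + 1
= 1798 // 100 + 1
= 17 + 1

18th century


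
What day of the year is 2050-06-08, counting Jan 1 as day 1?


Date: June 8, 2050
Days in months 1 through 5: 151
Plus 8 days in June

Day of year: 159


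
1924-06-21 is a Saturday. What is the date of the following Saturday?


Current: Saturday
Target: Saturday
Days ahead: 7

Next Saturday: 1924-06-28


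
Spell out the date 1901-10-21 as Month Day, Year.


ISO 1901-10-21 parses as year=1901, month=10, day=21
Month 10 -> October

October 21, 1901


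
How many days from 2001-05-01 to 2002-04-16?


From 2001-05-01 to 2002-04-16
2001-05-01: days before May = 31 + 28 + 31 + 30 = 120 (2001 is not a leap year); day of year = 120 + 1 = 121
2002-04-16: days before April = 31 + 28 + 31 = 90 (2002 is not a leap year); day of year = 90 + 16 = 106
Rest of 2001: 365 - 121 = 244
Total = 244 + 106 = 350

350 days


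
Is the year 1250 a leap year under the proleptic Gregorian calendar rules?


Gregorian leap year rule: divisible by 4, but not by 100, unless also by 400.
1250 is not divisible by 4 -> not a leap year

No


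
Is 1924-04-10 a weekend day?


Anchor: Jan 1, 1924. With p = 1924 - 1 = 1923: (p + p//4 - p//100 + p//400) mod 7 = (1923 + 480 - 19 + 4) mod 7 = 2388 mod 7 = 1 -> Tuesday (Mon=0 ... Sun=6)
Day of year: 101; offset = 100
Weekday index = (1 + 100) mod 7 = 3 -> Thursday
Weekend days: Saturday, Sunday

No


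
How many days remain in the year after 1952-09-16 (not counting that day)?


Day of year: 260 of 366
Remaining = 366 - 260

106 days


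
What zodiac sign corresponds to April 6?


Date: April 6
Conventional tropical zodiac dates: Aries from March 21 onward; Taurus starts April 20
April 6 falls within the Aries range

Aries


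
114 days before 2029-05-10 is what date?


Start: 2029-05-10, subtract 114 days
Back 10 days from May 10 reaches April 30, 2029 -> 104 left
April 2029 has 30 days -> back to March 31, 2029 -> 74 left
March 2029 has 31 days -> back to February 28, 2029 -> 43 left
February 2029 has 28 days -> back to January 31, 2029 -> 15 left
January 2029: 31 - 15 = 16 -> lands on January 16

Result: 2029-01-16


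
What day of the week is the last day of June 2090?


June 2090 has 30 days
Anchor: Jan 1, 2090. With p = 2090 - 1 = 2089: (p + p//4 - p//100 + p//400) mod 7 = (2089 + 522 - 20 + 5) mod 7 = 2596 mod 7 = 6 -> Sunday (Mon=0 ... Sun=6)
Days before June (Jan-May): 151; June 1 index = (6 + 151) mod 7 = 3 -> Thursday
Last day offset: 30 - 1 = 29 days
Weekday index = (3 + 29) mod 7 = 4

Friday, June 30


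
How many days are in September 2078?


September 2078

30 days


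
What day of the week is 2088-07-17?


Date: July 17, 2088
Anchor: Jan 1, 2088. With p = 2088 - 1 = 2087: (p + p//4 - p//100 + p//400) mod 7 = (2087 + 521 - 20 + 5) mod 7 = 2593 mod 7 = 3 -> Thursday (Mon=0 ... Sun=6)
Days before July (Jan-Jun): 182; offset = 182 + 17 - 1 = 198
Weekday index = (3 + 198) mod 7 = 5

Day of the week: Saturday


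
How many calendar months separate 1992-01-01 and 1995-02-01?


From January 1992 to February 1995
3 years * 12 = 36 months, plus 1 month = 37

37 months


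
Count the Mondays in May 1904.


May 1904 has 31 days
Anchor: Jan 1, 1904. With p = 1904 - 1 = 1903: (p + p//4 - p//100 + p//400) mod 7 = (1903 + 475 - 19 + 4) mod 7 = 2363 mod 7 = 4 -> Friday (Mon=0 ... Sun=6)
Days before May (Jan-Apr): 121; May 1 index = (4 + 121) mod 7 = 6 -> Sunday
First Monday is May 2
Mondays: 2, 9, 16, 23, 30

5 Mondays


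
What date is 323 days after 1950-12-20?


Start: 1950-12-20, add 323 days
December 1950 has 31 days: 31 - 20 = 11 days to December 31 -> 312 left
January 1951 has 31 days -> 281 left
February 1951 has 28 days -> 253 left
March 1951 has 31 days -> 222 left
April 1951 has 30 days -> 192 left
May 1951 has 31 days -> 161 left
June 1951 has 30 days -> 131 left
July 1951 has 31 days -> 100 left
August 1951 has 31 days -> 69 left
September 1951 has 30 days -> 39 left
October 1951 has 31 days -> 8 left
November 1951: 8 <= 30 -> lands on November 8

Result: 1951-11-08


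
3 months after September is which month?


September is month 9
9 + 3 = 12

December


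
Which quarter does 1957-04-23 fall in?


Month: April (month 4)
Q1: Jan-Mar, Q2: Apr-Jun, Q3: Jul-Sep, Q4: Oct-Dec

Q2


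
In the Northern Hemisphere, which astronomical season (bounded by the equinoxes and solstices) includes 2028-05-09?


Date: May 9
Astronomical Spring (approx.; exact equinox/solstice day varies by year): March 20 to June 20
May 9 falls within the Spring window

Spring


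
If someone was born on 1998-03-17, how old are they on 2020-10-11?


Birth: 1998-03-17
Reference: 2020-10-11
Year difference: 2020 - 1998 = 22

22 years old


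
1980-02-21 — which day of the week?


Date: February 21, 1980
Anchor: Jan 1, 1980. With p = 1980 - 1 = 1979: (p + p//4 - p//100 + p//400) mod 7 = (1979 + 494 - 19 + 4) mod 7 = 2458 mod 7 = 1 -> Tuesday (Mon=0 ... Sun=6)
Days before February (Jan): 31; offset = 31 + 21 - 1 = 51
Weekday index = (1 + 51) mod 7 = 3

Day of the week: Thursday


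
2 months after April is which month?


April is month 4
4 + 2 = 6

June


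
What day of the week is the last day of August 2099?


August 2099 has 31 days
Anchor: Jan 1, 2099. With p = 2099 - 1 = 2098: (p + p//4 - p//100 + p//400) mod 7 = (2098 + 524 - 20 + 5) mod 7 = 2607 mod 7 = 3 -> Thursday (Mon=0 ... Sun=6)
Days before August (Jan-Jul): 212; August 1 index = (3 + 212) mod 7 = 5 -> Saturday
Last day offset: 31 - 1 = 30 days
Weekday index = (5 + 30) mod 7 = 0

Monday, August 31


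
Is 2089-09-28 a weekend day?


Anchor: Jan 1, 2089. With p = 2089 - 1 = 2088: (p + p//4 - p//100 + p//400) mod 7 = (2088 + 522 - 20 + 5) mod 7 = 2595 mod 7 = 5 -> Saturday (Mon=0 ... Sun=6)
Day of year: 271; offset = 270
Weekday index = (5 + 270) mod 7 = 2 -> Wednesday
Weekend days: Saturday, Sunday

No


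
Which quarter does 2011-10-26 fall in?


Month: October (month 10)
Q1: Jan-Mar, Q2: Apr-Jun, Q3: Jul-Sep, Q4: Oct-Dec

Q4


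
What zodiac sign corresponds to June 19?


Date: June 19
Conventional tropical zodiac dates: Gemini from May 21 onward; Cancer starts June 21
June 19 falls within the Gemini range

Gemini


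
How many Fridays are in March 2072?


March 2072 has 31 days
Anchor: Jan 1, 2072. With p = 2072 - 1 = 2071: (p + p//4 - p//100 + p//400) mod 7 = (2071 + 517 - 20 + 5) mod 7 = 2573 mod 7 = 4 -> Friday (Mon=0 ... Sun=6)
Days before March (Jan-Feb): 60; March 1 index = (4 + 60) mod 7 = 1 -> Tuesday
First Friday is March 4
Fridays: 4, 11, 18, 25

4 Fridays


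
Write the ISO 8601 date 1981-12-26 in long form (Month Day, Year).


ISO 1981-12-26 parses as year=1981, month=12, day=26
Month 12 -> December

December 26, 1981


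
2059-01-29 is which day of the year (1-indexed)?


Date: January 29, 2059
No months before January
Plus 29 days in January

Day of year: 29


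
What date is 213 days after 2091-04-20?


Start: 2091-04-20, add 213 days
April 2091 has 30 days: 30 - 20 = 10 days to April 30 -> 203 left
May 2091 has 31 days -> 172 left
June 2091 has 30 days -> 142 left
July 2091 has 31 days -> 111 left
August 2091 has 31 days -> 80 left
September 2091 has 30 days -> 50 left
October 2091 has 31 days -> 19 left
November 2091: 19 <= 30 -> lands on November 19

Result: 2091-11-19


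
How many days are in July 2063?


July 2063

31 days


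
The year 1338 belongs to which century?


Century = (year - 1) // 100 + 1
= (1338 - 1) // 100 + 1
= 1337 // 100 + 1
= 13 + 1

14th century


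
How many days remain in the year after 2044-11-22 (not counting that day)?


Day of year: 327 of 366
Remaining = 366 - 327

39 days


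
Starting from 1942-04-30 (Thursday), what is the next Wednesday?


Current: Thursday
Target: Wednesday
Days ahead: 6

Next Wednesday: 1942-05-06


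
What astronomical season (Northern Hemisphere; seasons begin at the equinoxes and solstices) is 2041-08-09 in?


Date: August 9
Astronomical Summer (approx.; exact equinox/solstice day varies by year): June 21 to September 21
August 9 falls within the Summer window

Summer


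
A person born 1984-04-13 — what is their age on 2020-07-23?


Birth: 1984-04-13
Reference: 2020-07-23
Year difference: 2020 - 1984 = 36

36 years old


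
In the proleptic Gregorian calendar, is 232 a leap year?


Gregorian leap year rule: divisible by 4, but not by 100, unless also by 400.
232 is divisible by 4 but not 100 -> leap year

Yes
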